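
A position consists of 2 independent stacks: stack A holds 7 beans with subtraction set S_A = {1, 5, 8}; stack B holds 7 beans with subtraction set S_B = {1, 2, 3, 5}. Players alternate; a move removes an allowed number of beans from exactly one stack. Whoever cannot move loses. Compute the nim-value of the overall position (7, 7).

Stack A, S = {1, 5, 8}:
G(0) = 0
G(1) = mex{0} = 1
G(2) = mex{1} = 0
G(3) = mex{0} = 1
G(4) = mex{1} = 0
G(5) = mex{0,0} = 1
G(6) = mex{1,1} = 0
G(7) = mex{0,0} = 1
G_A(7) = 1.
Stack B, S = {1, 2, 3, 5}:
n : 0 1 2 3 4 5 6 7
G : 0 1 2 3 0 1 2 3
G_B(7) = 3.
Combined Grundy value = 1 ⊕ 3 = 2.

2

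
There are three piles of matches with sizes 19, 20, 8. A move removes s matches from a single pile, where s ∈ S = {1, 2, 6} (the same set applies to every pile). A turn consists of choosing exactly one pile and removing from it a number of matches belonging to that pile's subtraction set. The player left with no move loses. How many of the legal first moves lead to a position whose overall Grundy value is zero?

0

All piles use S = {1, 2, 6}:
n :  0  1  2  3  4  5  6  7  8  9 10 11 12 13 14 15 16 17 18 19 20
G :  0  1  2  0  1  2  3  0  1  2  0  1  2  3  0  1  2  0  1  2  3
Pile A: G(19) = 2.
Pile B: G(20) = 3.
Pile C: G(8) = 1.
Combined Grundy value = 2 ⊕ 3 ⊕ 1 = 0.
A winning move leaves total XOR = 0, i.e. changes one component's Grundy value g to g ⊕ X where X is the current total.
Pile A: target g' = 2⊕0 = 2, but every legal move changes the Grundy value (mex property), so 0 moves.
Pile B: target g' = 3⊕0 = 3, but every legal move changes the Grundy value (mex property), so 0 moves.
Pile C: target g' = 1⊕0 = 1, but every legal move changes the Grundy value (mex property), so 0 moves.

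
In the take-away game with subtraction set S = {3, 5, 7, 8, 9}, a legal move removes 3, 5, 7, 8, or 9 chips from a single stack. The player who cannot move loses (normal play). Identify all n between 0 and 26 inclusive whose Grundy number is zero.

0, 1, 2, 12, 13, 14, 24, 25, 26

G(0) = 0
G(1) = mex{} = 0
G(2) = mex{} = 0
G(3) = mex{0} = 1
G(4) = mex{0} = 1
G(5) = mex{0,0} = 1
G(6) = mex{1,0} = 2
G(7) = mex{1,0,0} = 2
G(8) = mex{1,1,0,0} = 2
G(9) = mex{2,1,0,0,0} = 3
G(10) = mex{2,1,1,0,0} = 3
G(11) = mex{2,2,1,1,0} = 3
G(12) = mex{3,2,1,1,1} = 0
G(13) = mex{3,2,2,1,1} = 0
G(14) = mex{3,3,2,2,1} = 0
G(15) = mex{0,3,2,2,2} = 1
G(16) = mex{0,3,3,2,2} = 1
G(17) = mex{0,0,3,3,2} = 1
G(18) = mex{1,0,3,3,3} = 2
G(19) = mex{1,0,0,3,3} = 2
G(20) = mex{1,1,0,0,3} = 2
G(21) = mex{2,1,0,0,0} = 3
G(22) = mex{2,1,1,0,0} = 3
G(23) = mex{2,2,1,1,0} = 3
G(24) = mex{3,2,1,1,1} = 0
G(25) = mex{3,2,2,1,1} = 0
G(26) = mex{3,3,2,2,1} = 0
P-positions are exactly the n with G(n) = 0.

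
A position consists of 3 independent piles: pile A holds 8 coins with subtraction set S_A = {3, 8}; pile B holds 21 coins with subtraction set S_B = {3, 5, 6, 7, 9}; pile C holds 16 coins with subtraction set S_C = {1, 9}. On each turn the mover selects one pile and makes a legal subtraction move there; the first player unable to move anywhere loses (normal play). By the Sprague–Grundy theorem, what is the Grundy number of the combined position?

Pile A, S = {3, 8}:
G(0) = 0
G(1) = mex{} = 0
G(2) = mex{} = 0
G(3) = mex{0} = 1
G(4) = mex{0} = 1
G(5) = mex{0} = 1
G(6) = mex{1} = 0
G(7) = mex{1} = 0
G(8) = mex{1,0} = 2
G_A(8) = 2.
Pile B, S = {3, 5, 6, 7, 9}:
n :  0  1  2  3  4  5  6  7  8  9 10 11 12 13 14 15 16 17 18 19 20 21
G :  0  0  0  1  1  1  2  2  2  3  3  3  0  0  0  1  1  1  2  2  2  3
G_B(21) = 3.
Pile C, S = {1, 9}:
n :  0  1  2  3  4  5  6  7  8  9 10 11 12 13 14 15 16
G :  0  1  0  1  0  1  0  1  0  1  0  1  0  1  0  1  0
G_C(16) = 0.
Combined Grundy value = 2 ⊕ 3 ⊕ 0 = 1.

1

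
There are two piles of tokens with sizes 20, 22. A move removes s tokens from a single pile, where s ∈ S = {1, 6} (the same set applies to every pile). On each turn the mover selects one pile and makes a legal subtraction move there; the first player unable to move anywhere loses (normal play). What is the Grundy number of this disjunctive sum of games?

All piles use S = {1, 6}:
n :  0  1  2  3  4  5  6  7  8  9 10 11 12 13 14 15 16 17 18 19 20 21 22
G :  0  1  0  1  0  1  2  0  1  0  1  0  1  2  0  1  0  1  0  1  2  0  1
Pile A: G(20) = 2.
Pile B: G(22) = 1.
Combined Grundy value = 2 ⊕ 1 = 3.

3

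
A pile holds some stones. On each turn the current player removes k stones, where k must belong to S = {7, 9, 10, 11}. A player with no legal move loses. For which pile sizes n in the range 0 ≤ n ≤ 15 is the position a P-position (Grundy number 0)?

0, 1, 2, 3, 4, 5, 6

n :  0  1  2  3  4  5  6  7  8  9 10 11 12 13 14 15
G :  0  0  0  0  0  0  0  1  1  1  1  1  1  1  2  2
P-positions are exactly the n with G(n) = 0.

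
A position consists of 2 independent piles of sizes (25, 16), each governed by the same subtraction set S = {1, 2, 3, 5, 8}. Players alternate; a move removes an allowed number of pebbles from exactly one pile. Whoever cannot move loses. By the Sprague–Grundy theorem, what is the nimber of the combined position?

All piles use S = {1, 2, 3, 5, 8}:
G(0) = 0
G(1) = mex{0} = 1
G(2) = mex{1,0} = 2
G(3) = mex{2,1,0} = 3
G(4) = mex{3,2,1} = 0
G(5) = mex{0,3,2,0} = 1
G(6) = mex{1,0,3,1} = 2
G(7) = mex{2,1,0,2} = 3
G(8) = mex{3,2,1,3,0} = 4
G(9) = mex{4,3,2,0,1} = 5
G(10) = mex{5,4,3,1,2} = 0
G(11) = mex{0,5,4,2,3} = 1
G(12) = mex{1,0,5,3,0} = 2
G(13) = mex{2,1,0,4,1} = 3
G(14) = mex{3,2,1,5,2} = 0
G(15) = mex{0,3,2,0,3} = 1
G(16) = mex{1,0,3,1,4} = 2
G(17) = mex{2,1,0,2,5} = 3
G(18) = mex{3,2,1,3,0} = 4
G(19) = mex{4,3,2,0,1} = 5
G(20) = mex{5,4,3,1,2} = 0
G(21) = mex{0,5,4,2,3} = 1
G(22) = mex{1,0,5,3,0} = 2
G(23) = mex{2,1,0,4,1} = 3
G(24) = mex{3,2,1,5,2} = 0
G(25) = mex{0,3,2,0,3} = 1
Pile A: G(25) = 1.
Pile B: G(16) = 2.
Combined Grundy value = 1 ⊕ 2 = 3.

3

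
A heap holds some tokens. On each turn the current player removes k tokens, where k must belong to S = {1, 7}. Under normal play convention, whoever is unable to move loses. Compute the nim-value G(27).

1

G(0) = 0
G(1) = mex{0} = 1
G(2) = mex{1} = 0
G(3) = mex{0} = 1
G(4) = mex{1} = 0
G(5) = mex{0} = 1
G(6) = mex{1} = 0
G(7) = mex{0,0} = 1
G(8) = mex{1,1} = 0
G(9) = mex{0,0} = 1
G(10) = mex{1,1} = 0
G(11) = mex{0,0} = 1
G(12) = mex{1,1} = 0
G(13) = mex{0,0} = 1
G(14) = mex{1,1} = 0
G(15) = mex{0,0} = 1
G(16) = mex{1,1} = 0
G(17) = mex{0,0} = 1
G(18) = mex{1,1} = 0
G(19) = mex{0,0} = 1
G(20) = mex{1,1} = 0
G(21) = mex{0,0} = 1
G(22) = mex{1,1} = 0
G(23) = mex{0,0} = 1
G(24) = mex{1,1} = 0
G(25) = mex{0,0} = 1
G(26) = mex{1,1} = 0
G(27) = mex{0,0} = 1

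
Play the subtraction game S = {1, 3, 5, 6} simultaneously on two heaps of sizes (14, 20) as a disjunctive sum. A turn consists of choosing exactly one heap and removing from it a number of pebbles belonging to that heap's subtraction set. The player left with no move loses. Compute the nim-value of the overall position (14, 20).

2

All heaps use S = {1, 3, 5, 6}:
n :  0  1  2  3  4  5  6  7  8  9 10 11 12 13 14 15 16 17 18 19 20
G :  0  1  0  1  0  1  2  3  2  3  2  0  1  0  1  0  1  2  3  2  3
Heap A: G(14) = 1.
Heap B: G(20) = 3.
Combined Grundy value = 1 ⊕ 3 = 2.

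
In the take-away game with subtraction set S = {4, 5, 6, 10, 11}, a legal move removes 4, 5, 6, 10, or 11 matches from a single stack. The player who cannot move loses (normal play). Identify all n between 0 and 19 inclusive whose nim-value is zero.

n :  0  1  2  3  4  5  6  7  8  9 10 11 12 13 14 15 16 17 18 19
G :  0  0  0  0  1  1  1  1  2  2  2  2  3  3  3  0  0  0  0  1
P-positions are exactly the n with G(n) = 0.

0, 1, 2, 3, 15, 16, 17, 18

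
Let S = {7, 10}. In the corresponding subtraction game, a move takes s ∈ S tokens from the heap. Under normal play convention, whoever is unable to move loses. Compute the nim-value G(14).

G(0) = 0
G(1) = mex{} = 0
G(2) = mex{} = 0
G(3) = mex{} = 0
G(4) = mex{} = 0
G(5) = mex{} = 0
G(6) = mex{} = 0
G(7) = mex{0} = 1
G(8) = mex{0} = 1
G(9) = mex{0} = 1
G(10) = mex{0,0} = 1
G(11) = mex{0,0} = 1
G(12) = mex{0,0} = 1
G(13) = mex{0,0} = 1
G(14) = mex{1,0} = 2

2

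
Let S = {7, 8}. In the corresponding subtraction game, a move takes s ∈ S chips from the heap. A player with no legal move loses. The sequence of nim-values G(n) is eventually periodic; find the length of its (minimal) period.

n :  0  1  2  3  4  5  6  7  8  9 10 11 12 13 14 15 16 17 18 19 20 21 22 23 24 25 26 27 28 29 30 31
G :  0  0  0  0  0  0  0  1  1  1  1  1  1  1  2  0  0  0  0  0  0  0  1  1  1  1  1  1  1  2  0  0
G(n+15) = G(n) holds for n = 0,…,7 (a full window of length max(S) = 8), so the sequence is purely periodic with period 15.

15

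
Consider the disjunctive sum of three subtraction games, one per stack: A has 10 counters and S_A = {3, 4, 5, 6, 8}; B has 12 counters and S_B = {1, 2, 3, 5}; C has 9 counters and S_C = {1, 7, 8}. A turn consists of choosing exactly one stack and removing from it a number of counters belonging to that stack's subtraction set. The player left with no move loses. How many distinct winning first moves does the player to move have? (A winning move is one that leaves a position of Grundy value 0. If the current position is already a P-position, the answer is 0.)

Stack A, S = {3, 4, 5, 6, 8}:
G(0) = 0
G(1) = mex{} = 0
G(2) = mex{} = 0
G(3) = mex{0} = 1
G(4) = mex{0,0} = 1
G(5) = mex{0,0,0} = 1
G(6) = mex{1,0,0,0} = 2
G(7) = mex{1,1,0,0} = 2
G(8) = mex{1,1,1,0,0} = 2
G(9) = mex{2,1,1,1,0} = 3
G(10) = mex{2,2,1,1,0} = 3
G_A(10) = 3.
Stack B, S = {1, 2, 3, 5}:
G(0) = 0
G(1) = mex{0} = 1
G(2) = mex{1,0} = 2
G(3) = mex{2,1,0} = 3
G(4) = mex{3,2,1} = 0
G(5) = mex{0,3,2,0} = 1
G(6) = mex{1,0,3,1} = 2
G(7) = mex{2,1,0,2} = 3
G(8) = mex{3,2,1,3} = 0
G(9) = mex{0,3,2,0} = 1
G(10) = mex{1,0,3,1} = 2
G(11) = mex{2,1,0,2} = 3
G(12) = mex{3,2,1,3} = 0
G_B(12) = 0.
Stack C, S = {1, 7, 8}:
G(0) = 0
G(1) = mex{0} = 1
G(2) = mex{1} = 0
G(3) = mex{0} = 1
G(4) = mex{1} = 0
G(5) = mex{0} = 1
G(6) = mex{1} = 0
G(7) = mex{0,0} = 1
G(8) = mex{1,1,0} = 2
G(9) = mex{2,0,1} = 3
G_C(9) = 3.
Combined Grundy value = 3 ⊕ 0 ⊕ 3 = 0.
A winning move leaves total XOR = 0, i.e. changes one component's Grundy value g to g ⊕ X where X is the current total.
Stack A: target g' = 3⊕0 = 3, but every legal move changes the Grundy value (mex property), so 0 moves.
Stack B: target g' = 0⊕0 = 0, but every legal move changes the Grundy value (mex property), so 0 moves.
Stack C: target g' = 3⊕0 = 3, but every legal move changes the Grundy value (mex property), so 0 moves.

0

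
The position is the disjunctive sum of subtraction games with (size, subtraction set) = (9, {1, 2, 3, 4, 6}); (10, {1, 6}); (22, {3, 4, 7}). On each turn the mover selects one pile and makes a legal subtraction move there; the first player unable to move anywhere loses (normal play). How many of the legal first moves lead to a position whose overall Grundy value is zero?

1

Pile A, S = {1, 2, 3, 4, 6}:
G(0) = 0
G(1) = mex{0} = 1
G(2) = mex{1,0} = 2
G(3) = mex{2,1,0} = 3
G(4) = mex{3,2,1,0} = 4
G(5) = mex{4,3,2,1} = 0
G(6) = mex{0,4,3,2,0} = 1
G(7) = mex{1,0,4,3,1} = 2
G(8) = mex{2,1,0,4,2} = 3
G(9) = mex{3,2,1,0,3} = 4
G_A(9) = 4.
Pile B, S = {1, 6}:
G(0) = 0
G(1) = mex{0} = 1
G(2) = mex{1} = 0
G(3) = mex{0} = 1
G(4) = mex{1} = 0
G(5) = mex{0} = 1
G(6) = mex{1,0} = 2
G(7) = mex{2,1} = 0
G(8) = mex{0,0} = 1
G(9) = mex{1,1} = 0
G(10) = mex{0,0} = 1
G_B(10) = 1.
Pile C, S = {3, 4, 7}:
n :  0  1  2  3  4  5  6  7  8  9 10 11 12 13 14 15 16 17 18 19 20 21 22
G :  0  0  0  1  1  1  2  2  2  3  0  0  0  1  1  1  2  2  2  3  0  0  0
G_C(22) = 0.
Combined Grundy value = 4 ⊕ 1 ⊕ 0 = 5.
A winning move leaves total XOR = 0, i.e. changes one component's Grundy value g to g ⊕ X where X is the current total.
Pile A: need g' = 4⊕5 = 1. Options: 9−1→G=3, 9−2→G=2, 9−3→G=1, 9−4→G=0, 9−6→G=3. Hits: 1.
Pile B: need g' = 1⊕5 = 4. Options: 10−1→G=0, 10−6→G=0. Hits: 0.
Pile C: need g' = 0⊕5 = 5. Options: 22−3→G=3, 22−4→G=2, 22−7→G=1. Hits: 0.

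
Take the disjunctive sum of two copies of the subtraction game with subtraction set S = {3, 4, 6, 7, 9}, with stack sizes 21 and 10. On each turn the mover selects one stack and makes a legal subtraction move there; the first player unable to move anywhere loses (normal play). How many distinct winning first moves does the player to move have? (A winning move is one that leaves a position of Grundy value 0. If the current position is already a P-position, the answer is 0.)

All stacks use S = {3, 4, 6, 7, 9}:
n :  0  1  2  3  4  5  6  7  8  9 10 11 12 13 14 15 16 17 18 19 20 21
G :  0  0  0  1  1  1  2  2  2  3  3  3  0  0  0  1  1  1  2  2  2  3
Stack A: G(21) = 3.
Stack B: G(10) = 3.
Combined Grundy value = 3 ⊕ 3 = 0.
A winning move leaves total XOR = 0, i.e. changes one component's Grundy value g to g ⊕ X where X is the current total.
Stack A: target g' = 3⊕0 = 3, but every legal move changes the Grundy value (mex property), so 0 moves.
Stack B: target g' = 3⊕0 = 3, but every legal move changes the Grundy value (mex property), so 0 moves.

0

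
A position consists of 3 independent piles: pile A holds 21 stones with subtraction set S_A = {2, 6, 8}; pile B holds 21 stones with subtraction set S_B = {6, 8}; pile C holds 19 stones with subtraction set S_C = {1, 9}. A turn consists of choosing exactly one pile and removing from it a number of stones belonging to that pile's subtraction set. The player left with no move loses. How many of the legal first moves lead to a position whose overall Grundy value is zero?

5

Pile A, S = {2, 6, 8}:
n :  0  1  2  3  4  5  6  7  8  9 10 11 12 13 14 15 16 17 18 19 20 21
G :  0  0  1  1  0  0  1  1  2  2  3  3  2  2  0  0  1  1  0  0  1  1
G_A(21) = 1.
Pile B, S = {6, 8}:
n :  0  1  2  3  4  5  6  7  8  9 10 11 12 13 14 15 16 17 18 19 20 21
G :  0  0  0  0  0  0  1  1  1  1  1  1  2  2  0  0  0  0  0  0  1  1
G_B(21) = 1.
Pile C, S = {1, 9}:
G(0) = 0
G(1) = mex{0} = 1
G(2) = mex{1} = 0
G(3) = mex{0} = 1
G(4) = mex{1} = 0
G(5) = mex{0} = 1
G(6) = mex{1} = 0
G(7) = mex{0} = 1
G(8) = mex{1} = 0
G(9) = mex{0,0} = 1
G(10) = mex{1,1} = 0
G(11) = mex{0,0} = 1
G(12) = mex{1,1} = 0
G(13) = mex{0,0} = 1
G(14) = mex{1,1} = 0
G(15) = mex{0,0} = 1
G(16) = mex{1,1} = 0
G(17) = mex{0,0} = 1
G(18) = mex{1,1} = 0
G(19) = mex{0,0} = 1
G_C(19) = 1.
Combined Grundy value = 1 ⊕ 1 ⊕ 1 = 1.
A winning move leaves total XOR = 0, i.e. changes one component's Grundy value g to g ⊕ X where X is the current total.
Pile A: need g' = 1⊕1 = 0. Options: 21−2→G=0, 21−6→G=0, 21−8→G=2. Hits: 2.
Pile B: need g' = 1⊕1 = 0. Options: 21−6→G=0, 21−8→G=2. Hits: 1.
Pile C: need g' = 1⊕1 = 0. Options: 19−1→G=0, 19−9→G=0. Hits: 2.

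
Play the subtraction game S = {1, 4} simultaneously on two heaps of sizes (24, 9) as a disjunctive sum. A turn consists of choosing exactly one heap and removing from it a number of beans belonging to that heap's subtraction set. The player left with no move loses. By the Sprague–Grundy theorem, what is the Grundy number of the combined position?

All heaps use S = {1, 4}:
n :  0  1  2  3  4  5  6  7  8  9 10 11 12 13 14 15 16 17 18 19 20 21 22 23 24
G :  0  1  0  1  2  0  1  0  1  2  0  1  0  1  2  0  1  0  1  2  0  1  0  1  2
Heap A: G(24) = 2.
Heap B: G(9) = 2.
Combined Grundy value = 2 ⊕ 2 = 0.

0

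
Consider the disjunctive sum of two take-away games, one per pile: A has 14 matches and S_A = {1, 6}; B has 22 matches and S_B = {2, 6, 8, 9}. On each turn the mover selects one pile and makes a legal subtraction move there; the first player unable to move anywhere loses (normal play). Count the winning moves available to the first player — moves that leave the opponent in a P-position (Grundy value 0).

3

Pile A, S = {1, 6}:
G(0) = 0
G(1) = mex{0} = 1
G(2) = mex{1} = 0
G(3) = mex{0} = 1
G(4) = mex{1} = 0
G(5) = mex{0} = 1
G(6) = mex{1,0} = 2
G(7) = mex{2,1} = 0
G(8) = mex{0,0} = 1
G(9) = mex{1,1} = 0
G(10) = mex{0,0} = 1
G(11) = mex{1,1} = 0
G(12) = mex{0,2} = 1
G(13) = mex{1,0} = 2
G(14) = mex{2,1} = 0
G_A(14) = 0.
Pile B, S = {2, 6, 8, 9}:
n :  0  1  2  3  4  5  6  7  8  9 10 11 12 13 14 15 16 17 18 19 20 21 22
G :  0  0  1  1  0  0  1  1  2  2  3  3  2  2  3  0  0  1  1  0  0  1  1
G_B(22) = 1.
Combined Grundy value = 0 ⊕ 1 = 1.
A winning move leaves total XOR = 0, i.e. changes one component's Grundy value g to g ⊕ X where X is the current total.
Pile A: need g' = 0⊕1 = 1. Options: 14−1→G=2, 14−6→G=1. Hits: 1.
Pile B: need g' = 1⊕1 = 0. Options: 22−2→G=0, 22−6→G=0, 22−8→G=3, 22−9→G=2. Hits: 2.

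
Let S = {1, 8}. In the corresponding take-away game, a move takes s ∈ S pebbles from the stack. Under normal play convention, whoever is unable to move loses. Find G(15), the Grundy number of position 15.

G(0) = 0
G(1) = mex{0} = 1
G(2) = mex{1} = 0
G(3) = mex{0} = 1
G(4) = mex{1} = 0
G(5) = mex{0} = 1
G(6) = mex{1} = 0
G(7) = mex{0} = 1
G(8) = mex{1,0} = 2
G(9) = mex{2,1} = 0
G(10) = mex{0,0} = 1
G(11) = mex{1,1} = 0
G(12) = mex{0,0} = 1
G(13) = mex{1,1} = 0
G(14) = mex{0,0} = 1
G(15) = mex{1,1} = 0

0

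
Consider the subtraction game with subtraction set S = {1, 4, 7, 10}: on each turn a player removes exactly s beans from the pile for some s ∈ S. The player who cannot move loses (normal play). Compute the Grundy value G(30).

G(0) = 0
G(1) = mex{0} = 1
G(2) = mex{1} = 0
G(3) = mex{0} = 1
G(4) = mex{1,0} = 2
G(5) = mex{2,1} = 0
G(6) = mex{0,0} = 1
G(7) = mex{1,1,0} = 2
G(8) = mex{2,2,1} = 0
G(9) = mex{0,0,0} = 1
G(10) = mex{1,1,1,0} = 2
G(11) = mex{2,2,2,1} = 0
G(12) = mex{0,0,0,0} = 1
G(13) = mex{1,1,1,1} = 0
G(14) = mex{0,2,2,2} = 1
G(15) = mex{1,0,0,0} = 2
G(16) = mex{2,1,1,1} = 0
G(17) = mex{0,0,2,2} = 1
G(18) = mex{1,1,0,0} = 2
G(19) = mex{2,2,1,1} = 0
G(20) = mex{0,0,0,2} = 1
G(21) = mex{1,1,1,0} = 2
G(22) = mex{2,2,2,1} = 0
G(23) = mex{0,0,0,0} = 1
G(24) = mex{1,1,1,1} = 0
G(25) = mex{0,2,2,2} = 1
G(26) = mex{1,0,0,0} = 2
G(27) = mex{2,1,1,1} = 0
G(28) = mex{0,0,2,2} = 1
G(29) = mex{1,1,0,0} = 2
G(30) = mex{2,2,1,1} = 0

0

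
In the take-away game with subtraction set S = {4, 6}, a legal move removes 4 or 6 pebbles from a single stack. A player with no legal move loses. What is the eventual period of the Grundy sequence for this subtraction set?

10

n :  0  1  2  3  4  5  6  7  8  9 10 11 12 13 14 15 16 17 18 19 20 21
G :  0  0  0  0  1  1  1  1  2  2  0  0  0  0  1  1  1  1  2  2  0  0
G(n+10) = G(n) holds for n = 0,…,5 (a full window of length max(S) = 6), so the sequence is purely periodic with period 10.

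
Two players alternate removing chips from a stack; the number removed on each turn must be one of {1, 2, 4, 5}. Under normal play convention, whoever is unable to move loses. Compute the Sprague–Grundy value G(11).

2

G(0) = 0
G(1) = mex{0} = 1
G(2) = mex{1,0} = 2
G(3) = mex{2,1} = 0
G(4) = mex{0,2,0} = 1
G(5) = mex{1,0,1,0} = 2
G(6) = mex{2,1,2,1} = 0
G(7) = mex{0,2,0,2} = 1
G(8) = mex{1,0,1,0} = 2
G(9) = mex{2,1,2,1} = 0
G(10) = mex{0,2,0,2} = 1
G(11) = mex{1,0,1,0} = 2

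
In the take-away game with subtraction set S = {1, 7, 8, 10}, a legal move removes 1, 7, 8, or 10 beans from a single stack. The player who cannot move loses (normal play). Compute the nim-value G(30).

0

G(0) = 0
G(1) = mex{0} = 1
G(2) = mex{1} = 0
G(3) = mex{0} = 1
G(4) = mex{1} = 0
G(5) = mex{0} = 1
G(6) = mex{1} = 0
G(7) = mex{0,0} = 1
G(8) = mex{1,1,0} = 2
G(9) = mex{2,0,1} = 3
G(10) = mex{3,1,0,0} = 2
G(11) = mex{2,0,1,1} = 3
G(12) = mex{3,1,0,0} = 2
G(13) = mex{2,0,1,1} = 3
G(14) = mex{3,1,0,0} = 2
G(15) = mex{2,2,1,1} = 0
G(16) = mex{0,3,2,0} = 1
G(17) = mex{1,2,3,1} = 0
G(18) = mex{0,3,2,2} = 1
G(19) = mex{1,2,3,3} = 0
G(20) = mex{0,3,2,2} = 1
G(21) = mex{1,2,3,3} = 0
G(22) = mex{0,0,2,2} = 1
G(23) = mex{1,1,0,3} = 2
G(24) = mex{2,0,1,2} = 3
G(25) = mex{3,1,0,0} = 2
G(26) = mex{2,0,1,1} = 3
G(27) = mex{3,1,0,0} = 2
G(28) = mex{2,0,1,1} = 3
G(29) = mex{3,1,0,0} = 2
G(30) = mex{2,2,1,1} = 0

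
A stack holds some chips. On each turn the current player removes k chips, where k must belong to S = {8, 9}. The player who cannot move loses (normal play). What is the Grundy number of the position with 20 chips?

0

n :  0  1  2  3  4  5  6  7  8  9 10 11 12 13 14 15 16 17 18 19 20
G :  0  0  0  0  0  0  0  0  1  1  1  1  1  1  1  1  2  0  0  0  0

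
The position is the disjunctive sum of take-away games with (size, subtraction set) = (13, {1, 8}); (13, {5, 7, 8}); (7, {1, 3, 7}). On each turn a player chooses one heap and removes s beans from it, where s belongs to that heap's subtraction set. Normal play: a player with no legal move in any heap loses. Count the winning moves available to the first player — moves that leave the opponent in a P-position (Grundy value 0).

Heap A, S = {1, 8}:
n :  0  1  2  3  4  5  6  7  8  9 10 11 12 13
G :  0  1  0  1  0  1  0  1  2  0  1  0  1  0
G_A(13) = 0.
Heap B, S = {5, 7, 8}:
n :  0  1  2  3  4  5  6  7  8  9 10 11 12 13
G :  0  0  0  0  0  1  1  1  1  1  2  2  2  0
G_B(13) = 0.
Heap C, S = {1, 3, 7}:
G(0) = 0
G(1) = mex{0} = 1
G(2) = mex{1} = 0
G(3) = mex{0,0} = 1
G(4) = mex{1,1} = 0
G(5) = mex{0,0} = 1
G(6) = mex{1,1} = 0
G(7) = mex{0,0,0} = 1
G_C(7) = 1.
Combined Grundy value = 0 ⊕ 0 ⊕ 1 = 1.
A winning move leaves total XOR = 0, i.e. changes one component's Grundy value g to g ⊕ X where X is the current total.
Heap A: need g' = 0⊕1 = 1. Options: 13−1→G=1, 13−8→G=1. Hits: 2.
Heap B: need g' = 0⊕1 = 1. Options: 13−5→G=1, 13−7→G=1, 13−8→G=1. Hits: 3.
Heap C: need g' = 1⊕1 = 0. Options: 7−1→G=0, 7−3→G=0, 7−7→G=0. Hits: 3.

8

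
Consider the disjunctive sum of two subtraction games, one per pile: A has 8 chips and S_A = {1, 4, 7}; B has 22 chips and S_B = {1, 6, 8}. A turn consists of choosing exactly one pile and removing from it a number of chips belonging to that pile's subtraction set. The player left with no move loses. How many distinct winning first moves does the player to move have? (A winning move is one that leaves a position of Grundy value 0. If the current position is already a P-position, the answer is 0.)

Pile A, S = {1, 4, 7}:
n : 0 1 2 3 4 5 6 7 8
G : 0 1 0 1 2 0 1 2 0
G_A(8) = 0.
Pile B, S = {1, 6, 8}:
n :  0  1  2  3  4  5  6  7  8  9 10 11 12 13 14 15 16 17 18 19 20 21 22
G :  0  1  0  1  0  1  2  0  1  0  1  0  1  2  0  1  0  1  0  1  2  0  1
G_B(22) = 1.
Combined Grundy value = 0 ⊕ 1 = 1.
A winning move leaves total XOR = 0, i.e. changes one component's Grundy value g to g ⊕ X where X is the current total.
Pile A: need g' = 0⊕1 = 1. Options: 8−1→G=2, 8−4→G=2, 8−7→G=1. Hits: 1.
Pile B: need g' = 1⊕1 = 0. Options: 22−1→G=0, 22−6→G=0, 22−8→G=0. Hits: 3.

4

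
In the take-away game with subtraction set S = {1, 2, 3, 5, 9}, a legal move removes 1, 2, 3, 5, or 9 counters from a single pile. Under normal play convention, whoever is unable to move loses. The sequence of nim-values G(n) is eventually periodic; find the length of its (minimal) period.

n :  0  1  2  3  4  5  6  7  8  9 10 11 12 13 14
G :  0  1  2  3  0  1  2  3  0  1  2  3  0  1  2
G(n+4) = G(n) holds for n = 0,…,8 (a full window of length max(S) = 9), so the sequence is purely periodic with period 4.

4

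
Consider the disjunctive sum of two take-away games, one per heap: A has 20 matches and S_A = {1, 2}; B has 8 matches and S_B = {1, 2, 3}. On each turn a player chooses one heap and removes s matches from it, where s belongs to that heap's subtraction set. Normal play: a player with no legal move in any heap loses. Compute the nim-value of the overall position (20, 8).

Heap A, S = {1, 2}:
n :  0  1  2  3  4  5  6  7  8  9 10 11 12 13 14 15 16 17 18 19 20
G :  0  1  2  0  1  2  0  1  2  0  1  2  0  1  2  0  1  2  0  1  2
G_A(20) = 2.
Heap B, S = {1, 2, 3}:
n : 0 1 2 3 4 5 6 7 8
G : 0 1 2 3 0 1 2 3 0
G_B(8) = 0.
Combined Grundy value = 2 ⊕ 0 = 2.

2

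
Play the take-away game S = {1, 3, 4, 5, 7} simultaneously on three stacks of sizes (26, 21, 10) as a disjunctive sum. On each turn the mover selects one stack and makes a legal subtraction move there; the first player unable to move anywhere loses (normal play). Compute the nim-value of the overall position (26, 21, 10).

3

All stacks use S = {1, 3, 4, 5, 7}:
n :  0  1  2  3  4  5  6  7  8  9 10 11 12 13 14 15 16 17 18 19 20 21 22 23 24 25 26
G :  0  1  0  1  2  3  2  3  0  1  0  1  2  3  2  3  0  1  0  1  2  3  2  3  0  1  0
Stack A: G(26) = 0.
Stack B: G(21) = 3.
Stack C: G(10) = 0.
Combined Grundy value = 0 ⊕ 3 ⊕ 0 = 3.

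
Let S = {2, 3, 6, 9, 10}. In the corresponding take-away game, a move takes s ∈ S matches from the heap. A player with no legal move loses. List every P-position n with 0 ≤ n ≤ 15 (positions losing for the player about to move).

G(0) = 0
G(1) = mex{} = 0
G(2) = mex{0} = 1
G(3) = mex{0,0} = 1
G(4) = mex{1,0} = 2
G(5) = mex{1,1} = 0
G(6) = mex{2,1,0} = 3
G(7) = mex{0,2,0} = 1
G(8) = mex{3,0,1} = 2
G(9) = mex{1,3,1,0} = 2
G(10) = mex{2,1,2,0,0} = 3
G(11) = mex{2,2,0,1,0} = 3
G(12) = mex{3,2,3,1,1} = 0
G(13) = mex{3,3,1,2,1} = 0
G(14) = mex{0,3,2,0,2} = 1
G(15) = mex{0,0,2,3,0} = 1
P-positions are exactly the n with G(n) = 0.

0, 1, 5, 12, 13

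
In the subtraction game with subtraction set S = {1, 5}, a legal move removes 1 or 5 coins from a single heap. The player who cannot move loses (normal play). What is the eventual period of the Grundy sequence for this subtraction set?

2

n :  0  1  2  3  4  5  6  7  8  9 10 11 12 13 14
G :  0  1  0  1  0  1  0  1  0  1  0  1  0  1  0
G(n+2) = G(n) holds for n = 0,…,4 (a full window of length max(S) = 5), so the sequence is purely periodic with period 2.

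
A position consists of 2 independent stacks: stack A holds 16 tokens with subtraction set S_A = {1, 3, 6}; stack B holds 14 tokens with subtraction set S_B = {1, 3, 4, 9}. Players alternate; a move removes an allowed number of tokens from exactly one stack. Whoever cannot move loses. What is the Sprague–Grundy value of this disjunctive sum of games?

3

Stack A, S = {1, 3, 6}:
n :  0  1  2  3  4  5  6  7  8  9 10 11 12 13 14 15 16
G :  0  1  0  1  0  1  2  3  2  0  1  0  1  0  1  2  3
G_A(16) = 3.
Stack B, S = {1, 3, 4, 9}:
G(0) = 0
G(1) = mex{0} = 1
G(2) = mex{1} = 0
G(3) = mex{0,0} = 1
G(4) = mex{1,1,0} = 2
G(5) = mex{2,0,1} = 3
G(6) = mex{3,1,0} = 2
G(7) = mex{2,2,1} = 0
G(8) = mex{0,3,2} = 1
G(9) = mex{1,2,3,0} = 4
G(10) = mex{4,0,2,1} = 3
G(11) = mex{3,1,0,0} = 2
G(12) = mex{2,4,1,1} = 0
G(13) = mex{0,3,4,2} = 1
G(14) = mex{1,2,3,3} = 0
G_B(14) = 0.
Combined Grundy value = 3 ⊕ 0 = 3.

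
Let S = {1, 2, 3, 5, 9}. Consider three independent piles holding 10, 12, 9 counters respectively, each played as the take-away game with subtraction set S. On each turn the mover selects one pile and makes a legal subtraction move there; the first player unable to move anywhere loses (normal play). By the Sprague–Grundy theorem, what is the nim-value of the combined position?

All piles use S = {1, 2, 3, 5, 9}:
G(0) = 0
G(1) = mex{0} = 1
G(2) = mex{1,0} = 2
G(3) = mex{2,1,0} = 3
G(4) = mex{3,2,1} = 0
G(5) = mex{0,3,2,0} = 1
G(6) = mex{1,0,3,1} = 2
G(7) = mex{2,1,0,2} = 3
G(8) = mex{3,2,1,3} = 0
G(9) = mex{0,3,2,0,0} = 1
G(10) = mex{1,0,3,1,1} = 2
G(11) = mex{2,1,0,2,2} = 3
G(12) = mex{3,2,1,3,3} = 0
Pile A: G(10) = 2.
Pile B: G(12) = 0.
Pile C: G(9) = 1.
Combined Grundy value = 2 ⊕ 0 ⊕ 1 = 3.

3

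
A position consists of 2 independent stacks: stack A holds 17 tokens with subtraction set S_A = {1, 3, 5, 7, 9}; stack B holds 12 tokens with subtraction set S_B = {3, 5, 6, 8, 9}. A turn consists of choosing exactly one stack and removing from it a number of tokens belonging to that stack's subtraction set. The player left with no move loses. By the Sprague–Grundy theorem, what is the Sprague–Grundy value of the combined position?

1

Stack A, S = {1, 3, 5, 7, 9}:
G(0) = 0
G(1) = mex{0} = 1
G(2) = mex{1} = 0
G(3) = mex{0,0} = 1
G(4) = mex{1,1} = 0
G(5) = mex{0,0,0} = 1
G(6) = mex{1,1,1} = 0
G(7) = mex{0,0,0,0} = 1
G(8) = mex{1,1,1,1} = 0
G(9) = mex{0,0,0,0,0} = 1
G(10) = mex{1,1,1,1,1} = 0
G(11) = mex{0,0,0,0,0} = 1
G(12) = mex{1,1,1,1,1} = 0
G(13) = mex{0,0,0,0,0} = 1
G(14) = mex{1,1,1,1,1} = 0
G(15) = mex{0,0,0,0,0} = 1
G(16) = mex{1,1,1,1,1} = 0
G(17) = mex{0,0,0,0,0} = 1
G_A(17) = 1.
Stack B, S = {3, 5, 6, 8, 9}:
G(0) = 0
G(1) = mex{} = 0
G(2) = mex{} = 0
G(3) = mex{0} = 1
G(4) = mex{0} = 1
G(5) = mex{0,0} = 1
G(6) = mex{1,0,0} = 2
G(7) = mex{1,0,0} = 2
G(8) = mex{1,1,0,0} = 2
G(9) = mex{2,1,1,0,0} = 3
G(10) = mex{2,1,1,0,0} = 3
G(11) = mex{2,2,1,1,0} = 3
G(12) = mex{3,2,2,1,1} = 0
G_B(12) = 0.
Combined Grundy value = 1 ⊕ 0 = 1.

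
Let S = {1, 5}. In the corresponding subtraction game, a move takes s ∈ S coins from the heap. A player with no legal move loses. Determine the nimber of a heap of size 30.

0

n :  0  1  2  3  4  5  6  7  8  9 10 11 12 13 14 15 16 17 18 19 20 21 22 23 24 25 26 27 28 29 30
G :  0  1  0  1  0  1  0  1  0  1  0  1  0  1  0  1  0  1  0  1  0  1  0  1  0  1  0  1  0  1  0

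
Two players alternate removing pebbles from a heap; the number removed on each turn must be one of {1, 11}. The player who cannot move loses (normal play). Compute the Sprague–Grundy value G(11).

n :  0  1  2  3  4  5  6  7  8  9 10 11
G :  0  1  0  1  0  1  0  1  0  1  0  1

1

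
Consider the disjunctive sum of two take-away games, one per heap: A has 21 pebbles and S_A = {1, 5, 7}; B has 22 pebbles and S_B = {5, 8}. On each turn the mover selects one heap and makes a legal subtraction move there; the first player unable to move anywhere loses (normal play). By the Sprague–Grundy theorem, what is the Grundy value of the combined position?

0

Heap A, S = {1, 5, 7}:
n :  0  1  2  3  4  5  6  7  8  9 10 11 12 13 14 15 16 17 18 19 20 21
G :  0  1  0  1  0  1  0  1  0  1  0  1  0  1  0  1  0  1  0  1  0  1
G_A(21) = 1.
Heap B, S = {5, 8}:
G(0) = 0
G(1) = mex{} = 0
G(2) = mex{} = 0
G(3) = mex{} = 0
G(4) = mex{} = 0
G(5) = mex{0} = 1
G(6) = mex{0} = 1
G(7) = mex{0} = 1
G(8) = mex{0,0} = 1
G(9) = mex{0,0} = 1
G(10) = mex{1,0} = 2
G(11) = mex{1,0} = 2
G(12) = mex{1,0} = 2
G(13) = mex{1,1} = 0
G(14) = mex{1,1} = 0
G(15) = mex{2,1} = 0
G(16) = mex{2,1} = 0
G(17) = mex{2,1} = 0
G(18) = mex{0,2} = 1
G(19) = mex{0,2} = 1
G(20) = mex{0,2} = 1
G(21) = mex{0,0} = 1
G(22) = mex{0,0} = 1
G_B(22) = 1.
Combined Grundy value = 1 ⊕ 1 = 0.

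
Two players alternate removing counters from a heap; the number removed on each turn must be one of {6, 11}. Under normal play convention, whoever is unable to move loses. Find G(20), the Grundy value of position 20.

G(0) = 0
G(1) = mex{} = 0
G(2) = mex{} = 0
G(3) = mex{} = 0
G(4) = mex{} = 0
G(5) = mex{} = 0
G(6) = mex{0} = 1
G(7) = mex{0} = 1
G(8) = mex{0} = 1
G(9) = mex{0} = 1
G(10) = mex{0} = 1
G(11) = mex{0,0} = 1
G(12) = mex{1,0} = 2
G(13) = mex{1,0} = 2
G(14) = mex{1,0} = 2
G(15) = mex{1,0} = 2
G(16) = mex{1,0} = 2
G(17) = mex{1,1} = 0
G(18) = mex{2,1} = 0
G(19) = mex{2,1} = 0
G(20) = mex{2,1} = 0

0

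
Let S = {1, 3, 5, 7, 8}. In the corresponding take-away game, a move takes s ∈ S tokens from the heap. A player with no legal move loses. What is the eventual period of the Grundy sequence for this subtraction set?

G(0) = 0
G(1) = mex{0} = 1
G(2) = mex{1} = 0
G(3) = mex{0,0} = 1
G(4) = mex{1,1} = 0
G(5) = mex{0,0,0} = 1
G(6) = mex{1,1,1} = 0
G(7) = mex{0,0,0,0} = 1
G(8) = mex{1,1,1,1,0} = 2
G(9) = mex{2,0,0,0,1} = 3
G(10) = mex{3,1,1,1,0} = 2
G(11) = mex{2,2,0,0,1} = 3
G(12) = mex{3,3,1,1,0} = 2
G(13) = mex{2,2,2,0,1} = 3
G(14) = mex{3,3,3,1,0} = 2
G(15) = mex{2,2,2,2,1} = 0
G(16) = mex{0,3,3,3,2} = 1
G(17) = mex{1,2,2,2,3} = 0
G(18) = mex{0,0,3,3,2} = 1
G(19) = mex{1,1,2,2,3} = 0
G(20) = mex{0,0,0,3,2} = 1
G(21) = mex{1,1,1,2,3} = 0
G(22) = mex{0,0,0,0,2} = 1
G(23) = mex{1,1,1,1,0} = 2
G(24) = mex{2,0,0,0,1} = 3
G(25) = mex{3,1,1,1,0} = 2
G(26) = mex{2,2,0,0,1} = 3
G(27) = mex{3,3,1,1,0} = 2
G(28) = mex{2,2,2,0,1} = 3
G(29) = mex{3,3,3,1,0} = 2
G(30) = mex{2,2,2,2,1} = 0
G(31) = mex{0,3,3,3,2} = 1
G(n+15) = G(n) holds for n = 0,…,7 (a full window of length max(S) = 8), so the sequence is purely periodic with period 15.

15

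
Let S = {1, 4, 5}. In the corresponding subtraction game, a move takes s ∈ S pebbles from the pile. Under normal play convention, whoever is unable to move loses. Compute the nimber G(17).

n :  0  1  2  3  4  5  6  7  8  9 10 11 12 13 14 15 16 17
G :  0  1  0  1  2  3  2  3  0  1  0  1  2  3  2  3  0  1

1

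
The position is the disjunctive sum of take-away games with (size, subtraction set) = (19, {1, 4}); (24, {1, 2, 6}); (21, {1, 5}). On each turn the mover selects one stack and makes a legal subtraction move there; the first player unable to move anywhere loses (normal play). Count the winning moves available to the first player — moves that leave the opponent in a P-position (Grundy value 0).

Stack A, S = {1, 4}:
G(0) = 0
G(1) = mex{0} = 1
G(2) = mex{1} = 0
G(3) = mex{0} = 1
G(4) = mex{1,0} = 2
G(5) = mex{2,1} = 0
G(6) = mex{0,0} = 1
G(7) = mex{1,1} = 0
G(8) = mex{0,2} = 1
G(9) = mex{1,0} = 2
G(10) = mex{2,1} = 0
G(11) = mex{0,0} = 1
G(12) = mex{1,1} = 0
G(13) = mex{0,2} = 1
G(14) = mex{1,0} = 2
G(15) = mex{2,1} = 0
G(16) = mex{0,0} = 1
G(17) = mex{1,1} = 0
G(18) = mex{0,2} = 1
G(19) = mex{1,0} = 2
G_A(19) = 2.
Stack B, S = {1, 2, 6}:
G(0) = 0
G(1) = mex{0} = 1
G(2) = mex{1,0} = 2
G(3) = mex{2,1} = 0
G(4) = mex{0,2} = 1
G(5) = mex{1,0} = 2
G(6) = mex{2,1,0} = 3
G(7) = mex{3,2,1} = 0
G(8) = mex{0,3,2} = 1
G(9) = mex{1,0,0} = 2
G(10) = mex{2,1,1} = 0
G(11) = mex{0,2,2} = 1
G(12) = mex{1,0,3} = 2
G(13) = mex{2,1,0} = 3
G(14) = mex{3,2,1} = 0
G(15) = mex{0,3,2} = 1
G(16) = mex{1,0,0} = 2
G(17) = mex{2,1,1} = 0
G(18) = mex{0,2,2} = 1
G(19) = mex{1,0,3} = 2
G(20) = mex{2,1,0} = 3
G(21) = mex{3,2,1} = 0
G(22) = mex{0,3,2} = 1
G(23) = mex{1,0,0} = 2
G(24) = mex{2,1,1} = 0
G_B(24) = 0.
Stack C, S = {1, 5}:
n :  0  1  2  3  4  5  6  7  8  9 10 11 12 13 14 15 16 17 18 19 20 21
G :  0  1  0  1  0  1  0  1  0  1  0  1  0  1  0  1  0  1  0  1  0  1
G_C(21) = 1.
Combined Grundy value = 2 ⊕ 0 ⊕ 1 = 3.
A winning move leaves total XOR = 0, i.e. changes one component's Grundy value g to g ⊕ X where X is the current total.
Stack A: need g' = 2⊕3 = 1. Options: 19−1→G=1, 19−4→G=0. Hits: 1.
Stack B: need g' = 0⊕3 = 3. Options: 24−1→G=2, 24−2→G=1, 24−6→G=1. Hits: 0.
Stack C: need g' = 1⊕3 = 2. Options: 21−1→G=0, 21−5→G=0. Hits: 0.

1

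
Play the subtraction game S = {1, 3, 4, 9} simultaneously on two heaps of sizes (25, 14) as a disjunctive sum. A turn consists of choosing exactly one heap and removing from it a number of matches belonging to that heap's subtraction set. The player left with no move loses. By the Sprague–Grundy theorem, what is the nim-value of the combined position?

All heaps use S = {1, 3, 4, 9}:
G(0) = 0
G(1) = mex{0} = 1
G(2) = mex{1} = 0
G(3) = mex{0,0} = 1
G(4) = mex{1,1,0} = 2
G(5) = mex{2,0,1} = 3
G(6) = mex{3,1,0} = 2
G(7) = mex{2,2,1} = 0
G(8) = mex{0,3,2} = 1
G(9) = mex{1,2,3,0} = 4
G(10) = mex{4,0,2,1} = 3
G(11) = mex{3,1,0,0} = 2
G(12) = mex{2,4,1,1} = 0
G(13) = mex{0,3,4,2} = 1
G(14) = mex{1,2,3,3} = 0
G(15) = mex{0,0,2,2} = 1
G(16) = mex{1,1,0,0} = 2
G(17) = mex{2,0,1,1} = 3
G(18) = mex{3,1,0,4} = 2
G(19) = mex{2,2,1,3} = 0
G(20) = mex{0,3,2,2} = 1
G(21) = mex{1,2,3,0} = 4
G(22) = mex{4,0,2,1} = 3
G(23) = mex{3,1,0,0} = 2
G(24) = mex{2,4,1,1} = 0
G(25) = mex{0,3,4,2} = 1
Heap A: G(25) = 1.
Heap B: G(14) = 0.
Combined Grundy value = 1 ⊕ 0 = 1.

1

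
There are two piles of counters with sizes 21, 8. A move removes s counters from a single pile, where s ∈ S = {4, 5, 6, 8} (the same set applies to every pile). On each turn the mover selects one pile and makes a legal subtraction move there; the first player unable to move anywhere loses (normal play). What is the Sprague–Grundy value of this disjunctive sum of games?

All piles use S = {4, 5, 6, 8}:
G(0) = 0
G(1) = mex{} = 0
G(2) = mex{} = 0
G(3) = mex{} = 0
G(4) = mex{0} = 1
G(5) = mex{0,0} = 1
G(6) = mex{0,0,0} = 1
G(7) = mex{0,0,0} = 1
G(8) = mex{1,0,0,0} = 2
G(9) = mex{1,1,0,0} = 2
G(10) = mex{1,1,1,0} = 2
G(11) = mex{1,1,1,0} = 2
G(12) = mex{2,1,1,1} = 0
G(13) = mex{2,2,1,1} = 0
G(14) = mex{2,2,2,1} = 0
G(15) = mex{2,2,2,1} = 0
G(16) = mex{0,2,2,2} = 1
G(17) = mex{0,0,2,2} = 1
G(18) = mex{0,0,0,2} = 1
G(19) = mex{0,0,0,2} = 1
G(20) = mex{1,0,0,0} = 2
G(21) = mex{1,1,0,0} = 2
Pile A: G(21) = 2.
Pile B: G(8) = 2.
Combined Grundy value = 2 ⊕ 2 = 0.

0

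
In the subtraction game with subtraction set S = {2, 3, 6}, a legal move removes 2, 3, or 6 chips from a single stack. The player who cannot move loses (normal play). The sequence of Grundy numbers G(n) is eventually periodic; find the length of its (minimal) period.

G(0) = 0
G(1) = mex{} = 0
G(2) = mex{0} = 1
G(3) = mex{0,0} = 1
G(4) = mex{1,0} = 2
G(5) = mex{1,1} = 0
G(6) = mex{2,1,0} = 3
G(7) = mex{0,2,0} = 1
G(8) = mex{3,0,1} = 2
G(9) = mex{1,3,1} = 0
G(10) = mex{2,1,2} = 0
G(11) = mex{0,2,0} = 1
G(12) = mex{0,0,3} = 1
G(13) = mex{1,0,1} = 2
G(14) = mex{1,1,2} = 0
G(15) = mex{2,1,0} = 3
G(16) = mex{0,2,0} = 1
G(17) = mex{3,0,1} = 2
G(18) = mex{1,3,1} = 0
G(19) = mex{2,1,2} = 0
G(n+9) = G(n) holds for n = 0,…,5 (a full window of length max(S) = 6), so the sequence is purely periodic with period 9.

9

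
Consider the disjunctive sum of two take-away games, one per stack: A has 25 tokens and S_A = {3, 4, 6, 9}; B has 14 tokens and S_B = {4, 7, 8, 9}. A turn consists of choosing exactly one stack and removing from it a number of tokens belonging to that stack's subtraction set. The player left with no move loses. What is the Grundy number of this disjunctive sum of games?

0

Stack A, S = {3, 4, 6, 9}:
G(0) = 0
G(1) = mex{} = 0
G(2) = mex{} = 0
G(3) = mex{0} = 1
G(4) = mex{0,0} = 1
G(5) = mex{0,0} = 1
G(6) = mex{1,0,0} = 2
G(7) = mex{1,1,0} = 2
G(8) = mex{1,1,0} = 2
G(9) = mex{2,1,1,0} = 3
G(10) = mex{2,2,1,0} = 3
G(11) = mex{2,2,1,0} = 3
G(12) = mex{3,2,2,1} = 0
G(13) = mex{3,3,2,1} = 0
G(14) = mex{3,3,2,1} = 0
G(15) = mex{0,3,3,2} = 1
G(16) = mex{0,0,3,2} = 1
G(17) = mex{0,0,3,2} = 1
G(18) = mex{1,0,0,3} = 2
G(19) = mex{1,1,0,3} = 2
G(20) = mex{1,1,0,3} = 2
G(21) = mex{2,1,1,0} = 3
G(22) = mex{2,2,1,0} = 3
G(23) = mex{2,2,1,0} = 3
G(24) = mex{3,2,2,1} = 0
G(25) = mex{3,3,2,1} = 0
G_A(25) = 0.
Stack B, S = {4, 7, 8, 9}:
G(0) = 0
G(1) = mex{} = 0
G(2) = mex{} = 0
G(3) = mex{} = 0
G(4) = mex{0} = 1
G(5) = mex{0} = 1
G(6) = mex{0} = 1
G(7) = mex{0,0} = 1
G(8) = mex{1,0,0} = 2
G(9) = mex{1,0,0,0} = 2
G(10) = mex{1,0,0,0} = 2
G(11) = mex{1,1,0,0} = 2
G(12) = mex{2,1,1,0} = 3
G(13) = mex{2,1,1,1} = 0
G(14) = mex{2,1,1,1} = 0
G_B(14) = 0.
Combined Grundy value = 0 ⊕ 0 = 0.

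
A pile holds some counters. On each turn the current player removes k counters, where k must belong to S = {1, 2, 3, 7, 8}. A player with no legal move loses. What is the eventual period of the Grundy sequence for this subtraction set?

n :  0  1  2  3  4  5  6  7  8  9 10 11 12 13 14 15 16 17 18 19
G :  0  1  2  3  0  1  2  3  4  0  1  2  3  0  1  2  3  4  0  1
G(n+9) = G(n) holds for n = 0,…,7 (a full window of length max(S) = 8), so the sequence is purely periodic with period 9.

9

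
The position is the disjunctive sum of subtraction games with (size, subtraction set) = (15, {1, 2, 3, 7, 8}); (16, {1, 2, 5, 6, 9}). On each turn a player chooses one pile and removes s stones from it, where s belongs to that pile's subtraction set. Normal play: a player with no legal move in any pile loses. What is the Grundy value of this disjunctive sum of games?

Pile A, S = {1, 2, 3, 7, 8}:
n :  0  1  2  3  4  5  6  7  8  9 10 11 12 13 14 15
G :  0  1  2  3  0  1  2  3  4  0  1  2  3  0  1  2
G_A(15) = 2.
Pile B, S = {1, 2, 5, 6, 9}:
G(0) = 0
G(1) = mex{0} = 1
G(2) = mex{1,0} = 2
G(3) = mex{2,1} = 0
G(4) = mex{0,2} = 1
G(5) = mex{1,0,0} = 2
G(6) = mex{2,1,1,0} = 3
G(7) = mex{3,2,2,1} = 0
G(8) = mex{0,3,0,2} = 1
G(9) = mex{1,0,1,0,0} = 2
G(10) = mex{2,1,2,1,1} = 0
G(11) = mex{0,2,3,2,2} = 1
G(12) = mex{1,0,0,3,0} = 2
G(13) = mex{2,1,1,0,1} = 3
G(14) = mex{3,2,2,1,2} = 0
G(15) = mex{0,3,0,2,3} = 1
G(16) = mex{1,0,1,0,0} = 2
G_B(16) = 2.
Combined Grundy value = 2 ⊕ 2 = 0.

0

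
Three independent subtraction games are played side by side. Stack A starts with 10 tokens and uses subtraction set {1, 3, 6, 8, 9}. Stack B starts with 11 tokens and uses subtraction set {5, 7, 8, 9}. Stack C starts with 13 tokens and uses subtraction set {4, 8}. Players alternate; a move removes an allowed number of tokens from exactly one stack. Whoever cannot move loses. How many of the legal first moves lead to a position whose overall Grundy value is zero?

0

Stack A, S = {1, 3, 6, 8, 9}:
G(0) = 0
G(1) = mex{0} = 1
G(2) = mex{1} = 0
G(3) = mex{0,0} = 1
G(4) = mex{1,1} = 0
G(5) = mex{0,0} = 1
G(6) = mex{1,1,0} = 2
G(7) = mex{2,0,1} = 3
G(8) = mex{3,1,0,0} = 2
G(9) = mex{2,2,1,1,0} = 3
G(10) = mex{3,3,0,0,1} = 2
G_A(10) = 2.
Stack B, S = {5, 7, 8, 9}:
n :  0  1  2  3  4  5  6  7  8  9 10 11
G :  0  0  0  0  0  1  1  1  1  1  2  2
G_B(11) = 2.
Stack C, S = {4, 8}:
n :  0  1  2  3  4  5  6  7  8  9 10 11 12 13
G :  0  0  0  0  1  1  1  1  2  2  2  2  0  0
G_C(13) = 0.
Combined Grundy value = 2 ⊕ 2 ⊕ 0 = 0.
A winning move leaves total XOR = 0, i.e. changes one component's Grundy value g to g ⊕ X where X is the current total.
Stack A: target g' = 2⊕0 = 2, but every legal move changes the Grundy value (mex property), so 0 moves.
Stack B: target g' = 2⊕0 = 2, but every legal move changes the Grundy value (mex property), so 0 moves.
Stack C: target g' = 0⊕0 = 0, but every legal move changes the Grundy value (mex property), so 0 moves.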